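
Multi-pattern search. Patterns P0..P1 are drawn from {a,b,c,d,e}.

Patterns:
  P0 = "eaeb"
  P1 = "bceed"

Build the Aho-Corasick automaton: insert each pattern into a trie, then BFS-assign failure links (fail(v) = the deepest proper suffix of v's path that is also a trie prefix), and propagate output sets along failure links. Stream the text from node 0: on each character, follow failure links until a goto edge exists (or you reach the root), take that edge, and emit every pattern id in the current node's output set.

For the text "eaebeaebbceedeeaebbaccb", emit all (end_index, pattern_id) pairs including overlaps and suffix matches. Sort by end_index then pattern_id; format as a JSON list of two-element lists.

Build automaton:
Trie nodes:
  n0 'ε': b→5 e→1
  n1 'e': a→2
  n2 'ea': e→3
  n3 'eae': b→4
  n4 'eaeb': ·  ←P0
  n5 'b': c→6
  n6 'bc': e→7
  n7 'bce': e→8
  n8 'bcee': d→9
  n9 'bceed': ·  ←P1

BFS fail/out derivation:
  n1('e'): parent n0 fail=0; on 'e' 0 → fail=0;  out ∅∪∅=∅
  n5('b'): parent n0 fail=0; on 'b' 0 → fail=0;  out ∅∪∅=∅
  n2('ea'): parent n1 fail=0; on 'a' 0 → fail=0;  out ∅∪∅=∅
  n6('bc'): parent n5 fail=0; on 'c' 0 → fail=0;  out ∅∪∅=∅
  n3('eae'): parent n2 fail=0; on 'e' 0 → fail=1;  out ∅∪∅=∅
  n7('bce'): parent n6 fail=0; on 'e' 0 → fail=1;  out ∅∪∅=∅
  n4('eaeb'): parent n3 fail=1; on 'b' 1→0 → fail=5;  out {0}∪∅={0}
  n8('bcee'): parent n7 fail=1; on 'e' 1→0 → fail=1;  out ∅∪∅=∅
  n9('bceed'): parent n8 fail=1; on 'd' 1→0 → fail=0;  out {1}∪∅={1}

Run:
i=0 'e': node 0→1
i=1 'a': node 1→2
i=2 'e': node 2→3
i=3 'b': node 3→4  → match P0@[0:3]
i=4 'e': node 4→1 (fail-walked)
i=5 'a': node 1→2
i=6 'e': node 2→3
i=7 'b': node 3→4  → match P0@[4:7]
i=8 'b': node 4→5 (fail-walked)
i=9 'c': node 5→6
i=10 'e': node 6→7
i=11 'e': node 7→8
i=12 'd': node 8→9  → match P1@[8:12]
i=13 'e': node 9→1 (fail-walked)
i=14 'e': node 1→1 (fail-walked)
i=15 'a': node 1→2
i=16 'e': node 2→3
i=17 'b': node 3→4  → match P0@[14:17]
i=18 'b': node 4→5 (fail-walked)
i=19 'a': node 5→0 (fail-walked)
i=20 'c': node 0→0
i=21 'c': node 0→0
i=22 'b': node 0→5

Matches: [[3,0],[7,0],[12,1],[17,0]]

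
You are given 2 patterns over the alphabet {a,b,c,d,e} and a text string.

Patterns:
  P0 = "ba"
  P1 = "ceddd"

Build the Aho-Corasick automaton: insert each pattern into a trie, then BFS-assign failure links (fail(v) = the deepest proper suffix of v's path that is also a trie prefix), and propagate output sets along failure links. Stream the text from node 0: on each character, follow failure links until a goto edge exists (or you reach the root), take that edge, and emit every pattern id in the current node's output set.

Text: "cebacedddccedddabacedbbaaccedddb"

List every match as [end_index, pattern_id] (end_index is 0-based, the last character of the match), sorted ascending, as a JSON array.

Construct AC machine:
Trie (insert patterns):
  0='ε' goto b→1 c→3
  1='b' goto a→2
  2='ba' goto ·  ←P0
  3='c' goto e→4
  4='ce' goto d→5
  5='ced' goto d→6
  6='cedd' goto d→7
  7='ceddd' goto ·  ←P1

BFS fail/out derivation:
  fail(1) 'b': from fail(0)=0 chase 'b': 0 ⇒ 0;  out=∅∪out(0)=∅
  fail(3) 'c': from fail(0)=0 chase 'c': 0 ⇒ 0;  out=∅∪out(0)=∅
  fail(2) 'ba': from fail(1)=0 chase 'a': 0 ⇒ 0;  out={0}∪out(0)={0}
  fail(4) 'ce': from fail(3)=0 chase 'e': 0 ⇒ 0;  out=∅∪out(0)=∅
  fail(5) 'ced': from fail(4)=0 chase 'd': 0 ⇒ 0;  out=∅∪out(0)=∅
  fail(6) 'cedd': from fail(5)=0 chase 'd': 0 ⇒ 0;  out=∅∪out(0)=∅
  fail(7) 'ceddd': from fail(6)=0 chase 'd': 0 ⇒ 0;  out={1}∪out(0)={1}

Text stream:
[0] read 'c'  n0⇒n3
[1] read 'e'  n3⇒n4
[2] read 'b'  n4⇒n1 (fail-walked)
[3] read 'a'  n1⇒n2  ** P0@[2:3]
[4] read 'c'  n2⇒n3 (fail-walked)
[5] read 'e'  n3⇒n4
[6] read 'd'  n4⇒n5
[7] read 'd'  n5⇒n6
[8] read 'd'  n6⇒n7  ** P1@[4:8]
[9] read 'c'  n7⇒n3 (fail-walked)
[10] read 'c'  n3⇒n3 (fail-walked)
[11] read 'e'  n3⇒n4
[12] read 'd'  n4⇒n5
[13] read 'd'  n5⇒n6
[14] read 'd'  n6⇒n7  ** P1@[10:14]
[15] read 'a'  n7⇒n0 (fail-walked)
[16] read 'b'  n0⇒n1
[17] read 'a'  n1⇒n2  ** P0@[16:17]
[18] read 'c'  n2⇒n3 (fail-walked)
[19] read 'e'  n3⇒n4
[20] read 'd'  n4⇒n5
[21] read 'b'  n5⇒n1 (fail-walked)
[22] read 'b'  n1⇒n1 (fail-walked)
[23] read 'a'  n1⇒n2  ** P0@[22:23]
[24] read 'a'  n2⇒n0 (fail-walked)
[25] read 'c'  n0⇒n3
[26] read 'c'  n3⇒n3 (fail-walked)
[27] read 'e'  n3⇒n4
[28] read 'd'  n4⇒n5
[29] read 'd'  n5⇒n6
[30] read 'd'  n6⇒n7  ** P1@[26:30]
[31] read 'b'  n7⇒n1 (fail-walked)

All matches (sorted): [[3,0],[8,1],[14,1],[17,0],[23,0],[30,1]]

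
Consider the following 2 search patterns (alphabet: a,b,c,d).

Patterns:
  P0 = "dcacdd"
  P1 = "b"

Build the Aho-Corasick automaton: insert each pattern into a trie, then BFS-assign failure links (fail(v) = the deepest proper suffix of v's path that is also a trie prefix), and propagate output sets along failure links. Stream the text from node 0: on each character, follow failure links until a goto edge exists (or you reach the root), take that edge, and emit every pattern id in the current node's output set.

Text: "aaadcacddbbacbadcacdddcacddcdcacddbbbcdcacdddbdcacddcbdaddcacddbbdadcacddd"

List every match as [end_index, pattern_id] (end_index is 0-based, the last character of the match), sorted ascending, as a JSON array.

Build automaton:
Trie (insert patterns):
  n0 'ε': b→7 d→1
  n1 'd': c→2
  n2 'dc': a→3
  n3 'dca': c→4
  n4 'dcac': d→5
  n5 'dcacd': d→6
  n6 'dcacdd': ·  ←P0
  n7 'b': ·  ←P1

Failure links (BFS by depth):
  fail(1) 'd': from fail(0)=0 chase 'd': 0 ⇒ 0;  out=∅∪out(0)=∅
  fail(7) 'b': from fail(0)=0 chase 'b': 0 ⇒ 0;  out={1}∪out(0)={1}
  fail(2) 'dc': from fail(1)=0 chase 'c': 0 ⇒ 0;  out=∅∪out(0)=∅
  fail(3) 'dca': from fail(2)=0 chase 'a': 0 ⇒ 0;  out=∅∪out(0)=∅
  fail(4) 'dcac': from fail(3)=0 chase 'c': 0 ⇒ 0;  out=∅∪out(0)=∅
  fail(5) 'dcacd': from fail(4)=0 chase 'd': 0 ⇒ 1;  out=∅∪out(1)=∅
  fail(6) 'dcacdd': from fail(5)=1 chase 'd': 1→0 ⇒ 1;  out={0}∪out(1)={0}

Scan:
[0] read 'a'  n0⇒n0
[1] read 'a'  n0⇒n0
[2] read 'a'  n0⇒n0
[3] read 'd'  n0⇒n1
[4] read 'c'  n1⇒n2
[5] read 'a'  n2⇒n3
[6] read 'c'  n3⇒n4
[7] read 'd'  n4⇒n5
[8] read 'd'  n5⇒n6  → match P0@[3:8]
[9] read 'b'  n6⇒n7 (via fail)  → match P1@[9:9]
[10] read 'b'  n7⇒n7 (via fail)  → match P1@[10:10]
[11] read 'a'  n7⇒n0 (via fail)
[12] read 'c'  n0⇒n0
[13] read 'b'  n0⇒n7  → match P1@[13:13]
[14] read 'a'  n7⇒n0 (via fail)
[15] read 'd'  n0⇒n1
[16] read 'c'  n1⇒n2
[17] read 'a'  n2⇒n3
[18] read 'c'  n3⇒n4
[19] read 'd'  n4⇒n5
[20] read 'd'  n5⇒n6  → match P0@[15:20]
[21] read 'd'  n6⇒n1 (via fail)
[22] read 'c'  n1⇒n2
[23] read 'a'  n2⇒n3
[24] read 'c'  n3⇒n4
[25] read 'd'  n4⇒n5
[26] read 'd'  n5⇒n6  → match P0@[21:26]
[27] read 'c'  n6⇒n2 (via fail)
[28] read 'd'  n2⇒n1 (via fail)
[29] read 'c'  n1⇒n2
[30] read 'a'  n2⇒n3
[31] read 'c'  n3⇒n4
[32] read 'd'  n4⇒n5
[33] read 'd'  n5⇒n6  → match P0@[28:33]
[34] read 'b'  n6⇒n7 (via fail)  → match P1@[34:34]
[35] read 'b'  n7⇒n7 (via fail)  → match P1@[35:35]
[36] read 'b'  n7⇒n7 (via fail)  → match P1@[36:36]
[37] read 'c'  n7⇒n0 (via fail)
[38] read 'd'  n0⇒n1
[39] read 'c'  n1⇒n2
[40] read 'a'  n2⇒n3
[41] read 'c'  n3⇒n4
[42] read 'd'  n4⇒n5
[43] read 'd'  n5⇒n6  → match P0@[38:43]
[44] read 'd'  n6⇒n1 (via fail)
[45] read 'b'  n1⇒n7 (via fail)  → match P1@[45:45]
[46] read 'd'  n7⇒n1 (via fail)
[47] read 'c'  n1⇒n2
[48] read 'a'  n2⇒n3
[49] read 'c'  n3⇒n4
[50] read 'd'  n4⇒n5
[51] read 'd'  n5⇒n6  → match P0@[46:51]
[52] read 'c'  n6⇒n2 (via fail)
[53] read 'b'  n2⇒n7 (via fail)  → match P1@[53:53]
[54] read 'd'  n7⇒n1 (via fail)
[55] read 'a'  n1⇒n0 (via fail)
[56] read 'd'  n0⇒n1
[57] read 'd'  n1⇒n1 (via fail)
[58] read 'c'  n1⇒n2
[59] read 'a'  n2⇒n3
[60] read 'c'  n3⇒n4
[61] read 'd'  n4⇒n5
[62] read 'd'  n5⇒n6  → match P0@[57:62]
[63] read 'b'  n6⇒n7 (via fail)  → match P1@[63:63]
[64] read 'b'  n7⇒n7 (via fail)  → match P1@[64:64]
[65] read 'd'  n7⇒n1 (via fail)
[66] read 'a'  n1⇒n0 (via fail)
[67] read 'd'  n0⇒n1
[68] read 'c'  n1⇒n2
[69] read 'a'  n2⇒n3
[70] read 'c'  n3⇒n4
[71] read 'd'  n4⇒n5
[72] read 'd'  n5⇒n6  → match P0@[67:72]
[73] read 'd'  n6⇒n1 (via fail)

All matches (sorted): [[8,0],[9,1],[10,1],[13,1],[20,0],[26,0],[33,0],[34,1],[35,1],[36,1],[43,0],[45,1],[51,0],[53,1],[62,0],[63,1],[64,1],[72,0]]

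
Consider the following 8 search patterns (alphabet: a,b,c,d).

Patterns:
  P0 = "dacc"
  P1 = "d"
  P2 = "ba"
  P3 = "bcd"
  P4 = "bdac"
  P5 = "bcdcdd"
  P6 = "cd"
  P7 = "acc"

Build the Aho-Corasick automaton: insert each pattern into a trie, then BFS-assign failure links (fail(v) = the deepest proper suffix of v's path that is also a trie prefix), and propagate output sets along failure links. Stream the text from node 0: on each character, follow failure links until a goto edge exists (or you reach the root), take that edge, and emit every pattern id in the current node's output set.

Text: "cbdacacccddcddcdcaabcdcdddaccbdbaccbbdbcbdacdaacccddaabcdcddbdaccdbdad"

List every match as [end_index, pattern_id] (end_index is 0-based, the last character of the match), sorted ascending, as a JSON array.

Build:
Trie (insert patterns):
  0='ε' goto a→17 b→5 c→15 d→1
  1='d' goto a→2  [P1 ends]
  2='da' goto c→3
  3='dac' goto c→4
  4='dacc' goto ·  [P0 ends]
  5='b' goto a→6 c→7 d→9
  6='ba' goto ·  [P2 ends]
  7='bc' goto d→8
  8='bcd' goto c→12  [P3 ends]
  9='bd' goto a→10
  10='bda' goto c→11
  11='bdac' goto ·  [P4 ends]
  12='bcdc' goto d→13
  13='bcdcd' goto d→14
  14='bcdcdd' goto ·  [P5 ends]
  15='c' goto d→16
  16='cd' goto ·  [P6 ends]
  17='a' goto c→18
  18='ac' goto c→19
  19='acc' goto ·  [P7 ends]

Failure links (BFS by depth):
  fail(1) 'd': from fail(0)=0 chase 'd': 0 ⇒ 0;  out={1}∪out(0)={1}
  fail(5) 'b': from fail(0)=0 chase 'b': 0 ⇒ 0;  out=∅∪out(0)=∅
  fail(15) 'c': from fail(0)=0 chase 'c': 0 ⇒ 0;  out=∅∪out(0)=∅
  fail(17) 'a': from fail(0)=0 chase 'a': 0 ⇒ 0;  out=∅∪out(0)=∅
  fail(2) 'da': from fail(1)=0 chase 'a': 0 ⇒ 17;  out=∅∪out(17)=∅
  fail(6) 'ba': from fail(5)=0 chase 'a': 0 ⇒ 17;  out={2}∪out(17)={2}
  fail(7) 'bc': from fail(5)=0 chase 'c': 0 ⇒ 15;  out=∅∪out(15)=∅
  fail(9) 'bd': from fail(5)=0 chase 'd': 0 ⇒ 1;  out=∅∪out(1)={1}
  fail(16) 'cd': from fail(15)=0 chase 'd': 0 ⇒ 1;  out={6}∪out(1)={1,6}
  fail(18) 'ac': from fail(17)=0 chase 'c': 0 ⇒ 15;  out=∅∪out(15)=∅
  fail(3) 'dac': from fail(2)=17 chase 'c': 17 ⇒ 18;  out=∅∪out(18)=∅
  fail(8) 'bcd': from fail(7)=15 chase 'd': 15 ⇒ 16;  out={3}∪out(16)={1,3,6}
  fail(10) 'bda': from fail(9)=1 chase 'a': 1 ⇒ 2;  out=∅∪out(2)=∅
  fail(19) 'acc': from fail(18)=15 chase 'c': 15→0 ⇒ 15;  out={7}∪out(15)={7}
  fail(4) 'dacc': from fail(3)=18 chase 'c': 18 ⇒ 19;  out={0}∪out(19)={0,7}
  fail(11) 'bdac': from fail(10)=2 chase 'c': 2 ⇒ 3;  out={4}∪out(3)={4}
  fail(12) 'bcdc': from fail(8)=16 chase 'c': 16→1→0 ⇒ 15;  out=∅∪out(15)=∅
  fail(13) 'bcdcd': from fail(12)=15 chase 'd': 15 ⇒ 16;  out=∅∪out(16)={1,6}
  fail(14) 'bcdcdd': from fail(13)=16 chase 'd': 16→1→0 ⇒ 1;  out={5}∪out(1)={1,5}

Run:
pos 0 'c': at 15
pos 1 'b': at 5 ·f
pos 2 'd': at 9  ** P1@[2:2]
pos 3 'a': at 10
pos 4 'c': at 11  ** P4@[1:4]
pos 5 'a': at 17 ·f
pos 6 'c': at 18
pos 7 'c': at 19  ** P7@[5:7]
pos 8 'c': at 15 ·f
pos 9 'd': at 16  ** P1@[9:9],P6@[8:9]
pos 10 'd': at 1 ·f  ** P1@[10:10]
pos 11 'c': at 15 ·f
pos 12 'd': at 16  ** P1@[12:12],P6@[11:12]
pos 13 'd': at 1 ·f  ** P1@[13:13]
pos 14 'c': at 15 ·f
pos 15 'd': at 16  ** P1@[15:15],P6@[14:15]
pos 16 'c': at 15 ·f
pos 17 'a': at 17 ·f
pos 18 'a': at 17 ·f
pos 19 'b': at 5 ·f
pos 20 'c': at 7
pos 21 'd': at 8  ** P1@[21:21],P3@[19:21],P6@[20:21]
pos 22 'c': at 12
pos 23 'd': at 13  ** P1@[23:23],P6@[22:23]
pos 24 'd': at 14  ** P1@[24:24],P5@[19:24]
pos 25 'd': at 1 ·f  ** P1@[25:25]
pos 26 'a': at 2
pos 27 'c': at 3
pos 28 'c': at 4  ** P0@[25:28],P7@[26:28]
pos 29 'b': at 5 ·f
pos 30 'd': at 9  ** P1@[30:30]
pos 31 'b': at 5 ·f
pos 32 'a': at 6  ** P2@[31:32]
pos 33 'c': at 18 ·f
pos 34 'c': at 19  ** P7@[32:34]
pos 35 'b': at 5 ·f
pos 36 'b': at 5 ·f
pos 37 'd': at 9  ** P1@[37:37]
pos 38 'b': at 5 ·f
pos 39 'c': at 7
pos 40 'b': at 5 ·f
pos 41 'd': at 9  ** P1@[41:41]
pos 42 'a': at 10
pos 43 'c': at 11  ** P4@[40:43]
pos 44 'd': at 16 ·f  ** P1@[44:44],P6@[43:44]
pos 45 'a': at 2 ·f
pos 46 'a': at 17 ·f
pos 47 'c': at 18
pos 48 'c': at 19  ** P7@[46:48]
pos 49 'c': at 15 ·f
pos 50 'd': at 16  ** P1@[50:50],P6@[49:50]
pos 51 'd': at 1 ·f  ** P1@[51:51]
pos 52 'a': at 2
pos 53 'a': at 17 ·f
pos 54 'b': at 5 ·f
pos 55 'c': at 7
pos 56 'd': at 8  ** P1@[56:56],P3@[54:56],P6@[55:56]
pos 57 'c': at 12
pos 58 'd': at 13  ** P1@[58:58],P6@[57:58]
pos 59 'd': at 14  ** P1@[59:59],P5@[54:59]
pos 60 'b': at 5 ·f
pos 61 'd': at 9  ** P1@[61:61]
pos 62 'a': at 10
pos 63 'c': at 11  ** P4@[60:63]
pos 64 'c': at 4 ·f  ** P0@[61:64],P7@[62:64]
pos 65 'd': at 16 ·f  ** P1@[65:65],P6@[64:65]
pos 66 'b': at 5 ·f
pos 67 'd': at 9  ** P1@[67:67]
pos 68 'a': at 10
pos 69 'd': at 1 ·f  ** P1@[69:69]

Matches: [[2,1],[4,4],[7,7],[9,1],[9,6],[10,1],[12,1],[12,6],[13,1],[15,1],[15,6],[21,1],[21,3],[21,6],[23,1],[23,6],[24,1],[24,5],[25,1],[28,0],[28,7],[30,1],[32,2],[34,7],[37,1],[41,1],[43,4],[44,1],[44,6],[48,7],[50,1],[50,6],[51,1],[56,1],[56,3],[56,6],[58,1],[58,6],[59,1],[59,5],[61,1],[63,4],[64,0],[64,7],[65,1],[65,6],[67,1],[69,1]]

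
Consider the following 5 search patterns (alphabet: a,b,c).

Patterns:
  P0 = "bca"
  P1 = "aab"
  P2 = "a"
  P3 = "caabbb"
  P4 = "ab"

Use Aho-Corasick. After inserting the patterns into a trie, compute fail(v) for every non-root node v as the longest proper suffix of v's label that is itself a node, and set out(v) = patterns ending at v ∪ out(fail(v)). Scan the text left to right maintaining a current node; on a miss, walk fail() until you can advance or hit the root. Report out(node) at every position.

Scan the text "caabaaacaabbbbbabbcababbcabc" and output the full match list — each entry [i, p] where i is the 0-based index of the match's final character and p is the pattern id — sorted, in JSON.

Construct AC machine:
Trie nodes:
  n0 'ε': a→4 b→1 c→7
  n1 'b': c→2
  n2 'bc': a→3
  n3 'bca': ·  ←P0
  n4 'a': a→5 b→13  ←P2
  n5 'aa': b→6
  n6 'aab': ·  ←P1
  n7 'c': a→8
  n8 'ca': a→9
  n9 'caa': b→10
  n10 'caab': b→11
  n11 'caabb': b→12
  n12 'caabbb': ·  ←P3
  n13 'ab': ·  ←P4

BFS fail/out derivation:
  fail(1) 'b': from fail(0)=0 chase 'b': 0 ⇒ 0;  out=∅∪out(0)=∅
  fail(4) 'a': from fail(0)=0 chase 'a': 0 ⇒ 0;  out={2}∪out(0)={2}
  fail(7) 'c': from fail(0)=0 chase 'c': 0 ⇒ 0;  out=∅∪out(0)=∅
  fail(2) 'bc': from fail(1)=0 chase 'c': 0 ⇒ 7;  out=∅∪out(7)=∅
  fail(5) 'aa': from fail(4)=0 chase 'a': 0 ⇒ 4;  out=∅∪out(4)={2}
  fail(8) 'ca': from fail(7)=0 chase 'a': 0 ⇒ 4;  out=∅∪out(4)={2}
  fail(13) 'ab': from fail(4)=0 chase 'b': 0 ⇒ 1;  out={4}∪out(1)={4}
  fail(3) 'bca': from fail(2)=7 chase 'a': 7 ⇒ 8;  out={0}∪out(8)={0,2}
  fail(6) 'aab': from fail(5)=4 chase 'b': 4 ⇒ 13;  out={1}∪out(13)={1,4}
  fail(9) 'caa': from fail(8)=4 chase 'a': 4 ⇒ 5;  out=∅∪out(5)={2}
  fail(10) 'caab': from fail(9)=5 chase 'b': 5 ⇒ 6;  out=∅∪out(6)={1,4}
  fail(11) 'caabb': from fail(10)=6 chase 'b': 6→13→1→0 ⇒ 1;  out=∅∪out(1)=∅
  fail(12) 'caabbb': from fail(11)=1 chase 'b': 1→0 ⇒ 1;  out={3}∪out(1)={3}

Run:
i=0 'c': node 0→7
i=1 'a': node 7→8  emit P2@[1:1]
i=2 'a': node 8→9  emit P2@[2:2]
i=3 'b': node 9→10  emit P1@[1:3],P4@[2:3]
i=4 'a': node 10→4 (via fail)  emit P2@[4:4]
i=5 'a': node 4→5  emit P2@[5:5]
i=6 'a': node 5→5 (via fail)  emit P2@[6:6]
i=7 'c': node 5→7 (via fail)
i=8 'a': node 7→8  emit P2@[8:8]
i=9 'a': node 8→9  emit P2@[9:9]
i=10 'b': node 9→10  emit P1@[8:10],P4@[9:10]
i=11 'b': node 10→11
i=12 'b': node 11→12  emit P3@[7:12]
i=13 'b': node 12→1 (via fail)
i=14 'b': node 1→1 (via fail)
i=15 'a': node 1→4 (via fail)  emit P2@[15:15]
i=16 'b': node 4→13  emit P4@[15:16]
i=17 'b': node 13→1 (via fail)
i=18 'c': node 1→2
i=19 'a': node 2→3  emit P0@[17:19],P2@[19:19]
i=20 'b': node 3→13 (via fail)  emit P4@[19:20]
i=21 'a': node 13→4 (via fail)  emit P2@[21:21]
i=22 'b': node 4→13  emit P4@[21:22]
i=23 'b': node 13→1 (via fail)
i=24 'c': node 1→2
i=25 'a': node 2→3  emit P0@[23:25],P2@[25:25]
i=26 'b': node 3→13 (via fail)  emit P4@[25:26]
i=27 'c': node 13→2 (via fail)

All matches (sorted): [[1,2],[2,2],[3,1],[3,4],[4,2],[5,2],[6,2],[8,2],[9,2],[10,1],[10,4],[12,3],[15,2],[16,4],[19,0],[19,2],[20,4],[21,2],[22,4],[25,0],[25,2],[26,4]]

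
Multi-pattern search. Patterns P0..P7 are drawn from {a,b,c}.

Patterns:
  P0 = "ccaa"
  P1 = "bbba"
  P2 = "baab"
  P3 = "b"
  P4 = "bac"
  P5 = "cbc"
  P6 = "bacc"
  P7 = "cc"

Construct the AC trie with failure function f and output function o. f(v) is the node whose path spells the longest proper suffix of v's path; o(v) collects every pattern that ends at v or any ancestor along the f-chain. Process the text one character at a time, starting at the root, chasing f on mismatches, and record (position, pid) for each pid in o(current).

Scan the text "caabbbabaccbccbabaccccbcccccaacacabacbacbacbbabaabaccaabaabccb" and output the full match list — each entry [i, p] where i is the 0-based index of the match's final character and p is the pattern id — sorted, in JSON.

Construct AC machine:
Trie nodes:
  n0 'ε': b→5 c→1
  n1 'c': b→13 c→2
  n2 'cc': a→3  [P7 ends]
  n3 'cca': a→4
  n4 'ccaa': ·  [P0 ends]
  n5 'b': a→9 b→6  [P3 ends]
  n6 'bb': b→7
  n7 'bbb': a→8
  n8 'bbba': ·  [P1 ends]
  n9 'ba': a→10 c→12
  n10 'baa': b→11
  n11 'baab': ·  [P2 ends]
  n12 'bac': c→15  [P4 ends]
  n13 'cb': c→14
  n14 'cbc': ·  [P5 ends]
  n15 'bacc': ·  [P6 ends]

BFS fail/out derivation:
  fail(1) 'c': from fail(0)=0 chase 'c': 0 ⇒ 0;  out=∅∪out(0)=∅
  fail(5) 'b': from fail(0)=0 chase 'b': 0 ⇒ 0;  out={3}∪out(0)={3}
  fail(2) 'cc': from fail(1)=0 chase 'c': 0 ⇒ 1;  out={7}∪out(1)={7}
  fail(6) 'bb': from fail(5)=0 chase 'b': 0 ⇒ 5;  out=∅∪out(5)={3}
  fail(9) 'ba': from fail(5)=0 chase 'a': 0 ⇒ 0;  out=∅∪out(0)=∅
  fail(13) 'cb': from fail(1)=0 chase 'b': 0 ⇒ 5;  out=∅∪out(5)={3}
  fail(3) 'cca': from fail(2)=1 chase 'a': 1→0 ⇒ 0;  out=∅∪out(0)=∅
  fail(7) 'bbb': from fail(6)=5 chase 'b': 5 ⇒ 6;  out=∅∪out(6)={3}
  fail(10) 'baa': from fail(9)=0 chase 'a': 0 ⇒ 0;  out=∅∪out(0)=∅
  fail(12) 'bac': from fail(9)=0 chase 'c': 0 ⇒ 1;  out={4}∪out(1)={4}
  fail(14) 'cbc': from fail(13)=5 chase 'c': 5→0 ⇒ 1;  out={5}∪out(1)={5}
  fail(4) 'ccaa': from fail(3)=0 chase 'a': 0 ⇒ 0;  out={0}∪out(0)={0}
  fail(8) 'bbba': from fail(7)=6 chase 'a': 6→5 ⇒ 9;  out={1}∪out(9)={1}
  fail(11) 'baab': from fail(10)=0 chase 'b': 0 ⇒ 5;  out={2}∪out(5)={2,3}
  fail(15) 'bacc': from fail(12)=1 chase 'c': 1 ⇒ 2;  out={6}∪out(2)={6,7}

Text stream:
[0] read 'c'  n0⇒n1
[1] read 'a'  n1⇒n0 (via fail)
[2] read 'a'  n0⇒n0
[3] read 'b'  n0⇒n5  → match P3@[3:3]
[4] read 'b'  n5⇒n6  → match P3@[4:4]
[5] read 'b'  n6⇒n7  → match P3@[5:5]
[6] read 'a'  n7⇒n8  → match P1@[3:6]
[7] read 'b'  n8⇒n5 (via fail)  → match P3@[7:7]
[8] read 'a'  n5⇒n9
[9] read 'c'  n9⇒n12  → match P4@[7:9]
[10] read 'c'  n12⇒n15  → match P6@[7:10],P7@[9:10]
[11] read 'b'  n15⇒n13 (via fail)  → match P3@[11:11]
[12] read 'c'  n13⇒n14  → match P5@[10:12]
[13] read 'c'  n14⇒n2 (via fail)  → match P7@[12:13]
[14] read 'b'  n2⇒n13 (via fail)  → match P3@[14:14]
[15] read 'a'  n13⇒n9 (via fail)
[16] read 'b'  n9⇒n5 (via fail)  → match P3@[16:16]
[17] read 'a'  n5⇒n9
[18] read 'c'  n9⇒n12  → match P4@[16:18]
[19] read 'c'  n12⇒n15  → match P6@[16:19],P7@[18:19]
[20] read 'c'  n15⇒n2 (via fail)  → match P7@[19:20]
[21] read 'c'  n2⇒n2 (via fail)  → match P7@[20:21]
[22] read 'b'  n2⇒n13 (via fail)  → match P3@[22:22]
[23] read 'c'  n13⇒n14  → match P5@[21:23]
[24] read 'c'  n14⇒n2 (via fail)  → match P7@[23:24]
[25] read 'c'  n2⇒n2 (via fail)  → match P7@[24:25]
[26] read 'c'  n2⇒n2 (via fail)  → match P7@[25:26]
[27] read 'c'  n2⇒n2 (via fail)  → match P7@[26:27]
[28] read 'a'  n2⇒n3
[29] read 'a'  n3⇒n4  → match P0@[26:29]
[30] read 'c'  n4⇒n1 (via fail)
[31] read 'a'  n1⇒n0 (via fail)
[32] read 'c'  n0⇒n1
[33] read 'a'  n1⇒n0 (via fail)
[34] read 'b'  n0⇒n5  → match P3@[34:34]
[35] read 'a'  n5⇒n9
[36] read 'c'  n9⇒n12  → match P4@[34:36]
[37] read 'b'  n12⇒n13 (via fail)  → match P3@[37:37]
[38] read 'a'  n13⇒n9 (via fail)
[39] read 'c'  n9⇒n12  → match P4@[37:39]
[40] read 'b'  n12⇒n13 (via fail)  → match P3@[40:40]
[41] read 'a'  n13⇒n9 (via fail)
[42] read 'c'  n9⇒n12  → match P4@[40:42]
[43] read 'b'  n12⇒n13 (via fail)  → match P3@[43:43]
[44] read 'b'  n13⇒n6 (via fail)  → match P3@[44:44]
[45] read 'a'  n6⇒n9 (via fail)
[46] read 'b'  n9⇒n5 (via fail)  → match P3@[46:46]
[47] read 'a'  n5⇒n9
[48] read 'a'  n9⇒n10
[49] read 'b'  n10⇒n11  → match P2@[46:49],P3@[49:49]
[50] read 'a'  n11⇒n9 (via fail)
[51] read 'c'  n9⇒n12  → match P4@[49:51]
[52] read 'c'  n12⇒n15  → match P6@[49:52],P7@[51:52]
[53] read 'a'  n15⇒n3 (via fail)
[54] read 'a'  n3⇒n4  → match P0@[51:54]
[55] read 'b'  n4⇒n5 (via fail)  → match P3@[55:55]
[56] read 'a'  n5⇒n9
[57] read 'a'  n9⇒n10
[58] read 'b'  n10⇒n11  → match P2@[55:58],P3@[58:58]
[59] read 'c'  n11⇒n1 (via fail)
[60] read 'c'  n1⇒n2  → match P7@[59:60]
[61] read 'b'  n2⇒n13 (via fail)  → match P3@[61:61]

Result: [[3,3],[4,3],[5,3],[6,1],[7,3],[9,4],[10,6],[10,7],[11,3],[12,5],[13,7],[14,3],[16,3],[18,4],[19,6],[19,7],[20,7],[21,7],[22,3],[23,5],[24,7],[25,7],[26,7],[27,7],[29,0],[34,3],[36,4],[37,3],[39,4],[40,3],[42,4],[43,3],[44,3],[46,3],[49,2],[49,3],[51,4],[52,6],[52,7],[54,0],[55,3],[58,2],[58,3],[60,7],[61,3]]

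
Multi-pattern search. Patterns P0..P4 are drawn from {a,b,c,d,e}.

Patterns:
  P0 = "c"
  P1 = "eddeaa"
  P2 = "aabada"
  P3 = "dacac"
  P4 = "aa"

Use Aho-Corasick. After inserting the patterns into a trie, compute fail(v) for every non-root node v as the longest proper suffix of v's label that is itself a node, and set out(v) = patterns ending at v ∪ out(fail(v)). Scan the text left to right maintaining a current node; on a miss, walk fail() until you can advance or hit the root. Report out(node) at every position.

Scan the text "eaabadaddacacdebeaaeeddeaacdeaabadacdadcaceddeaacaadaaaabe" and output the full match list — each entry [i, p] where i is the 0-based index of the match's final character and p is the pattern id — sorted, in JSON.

Build:
Trie (insert patterns):
  n0 'ε': a→8 c→1 d→14 e→2
  n1 'c': ·  ←P0
  n2 'e': d→3
  n3 'ed': d→4
  n4 'edd': e→5
  n5 'edde': a→6
  n6 'eddea': a→7
  n7 'eddeaa': ·  ←P1
  n8 'a': a→9
  n9 'aa': b→10  ←P4
  n10 'aab': a→11
  n11 'aaba': d→12
  n12 'aabad': a→13
  n13 'aabada': ·  ←P2
  n14 'd': a→15
  n15 'da': c→16
  n16 'dac': a→17
  n17 'daca': c→18
  n18 'dacac': ·  ←P3

Failure links (BFS by depth):
  fail(1) 'c': from fail(0)=0 chase 'c': 0 ⇒ 0;  out={0}∪out(0)={0}
  fail(2) 'e': from fail(0)=0 chase 'e': 0 ⇒ 0;  out=∅∪out(0)=∅
  fail(8) 'a': from fail(0)=0 chase 'a': 0 ⇒ 0;  out=∅∪out(0)=∅
  fail(14) 'd': from fail(0)=0 chase 'd': 0 ⇒ 0;  out=∅∪out(0)=∅
  fail(3) 'ed': from fail(2)=0 chase 'd': 0 ⇒ 14;  out=∅∪out(14)=∅
  fail(9) 'aa': from fail(8)=0 chase 'a': 0 ⇒ 8;  out={4}∪out(8)={4}
  fail(15) 'da': from fail(14)=0 chase 'a': 0 ⇒ 8;  out=∅∪out(8)=∅
  fail(4) 'edd': from fail(3)=14 chase 'd': 14→0 ⇒ 14;  out=∅∪out(14)=∅
  fail(10) 'aab': from fail(9)=8 chase 'b': 8→0 ⇒ 0;  out=∅∪out(0)=∅
  fail(16) 'dac': from fail(15)=8 chase 'c': 8→0 ⇒ 1;  out=∅∪out(1)={0}
  fail(5) 'edde': from fail(4)=14 chase 'e': 14→0 ⇒ 2;  out=∅∪out(2)=∅
  fail(11) 'aaba': from fail(10)=0 chase 'a': 0 ⇒ 8;  out=∅∪out(8)=∅
  fail(17) 'daca': from fail(16)=1 chase 'a': 1→0 ⇒ 8;  out=∅∪out(8)=∅
  fail(6) 'eddea': from fail(5)=2 chase 'a': 2→0 ⇒ 8;  out=∅∪out(8)=∅
  fail(12) 'aabad': from fail(11)=8 chase 'd': 8→0 ⇒ 14;  out=∅∪out(14)=∅
  fail(18) 'dacac': from fail(17)=8 chase 'c': 8→0 ⇒ 1;  out={3}∪out(1)={0,3}
  fail(7) 'eddeaa': from fail(6)=8 chase 'a': 8 ⇒ 9;  out={1}∪out(9)={1,4}
  fail(13) 'aabada': from fail(12)=14 chase 'a': 14 ⇒ 15;  out={2}∪out(15)={2}

Scan:
i=0 'e': node 0→2
i=1 'a': node 2→8 (fail-walked)
i=2 'a': node 8→9  ** P4@[1:2]
i=3 'b': node 9→10
i=4 'a': node 10→11
i=5 'd': node 11→12
i=6 'a': node 12→13  ** P2@[1:6]
i=7 'd': node 13→14 (fail-walked)
i=8 'd': node 14→14 (fail-walked)
i=9 'a': node 14→15
i=10 'c': node 15→16  ** P0@[10:10]
i=11 'a': node 16→17
i=12 'c': node 17→18  ** P0@[12:12],P3@[8:12]
i=13 'd': node 18→14 (fail-walked)
i=14 'e': node 14→2 (fail-walked)
i=15 'b': node 2→0 (fail-walked)
i=16 'e': node 0→2
i=17 'a': node 2→8 (fail-walked)
i=18 'a': node 8→9  ** P4@[17:18]
i=19 'e': node 9→2 (fail-walked)
i=20 'e': node 2→2 (fail-walked)
i=21 'd': node 2→3
i=22 'd': node 3→4
i=23 'e': node 4→5
i=24 'a': node 5→6
i=25 'a': node 6→7  ** P1@[20:25],P4@[24:25]
i=26 'c': node 7→1 (fail-walked)  ** P0@[26:26]
i=27 'd': node 1→14 (fail-walked)
i=28 'e': node 14→2 (fail-walked)
i=29 'a': node 2→8 (fail-walked)
i=30 'a': node 8→9  ** P4@[29:30]
i=31 'b': node 9→10
i=32 'a': node 10→11
i=33 'd': node 11→12
i=34 'a': node 12→13  ** P2@[29:34]
i=35 'c': node 13→16 (fail-walked)  ** P0@[35:35]
i=36 'd': node 16→14 (fail-walked)
i=37 'a': node 14→15
i=38 'd': node 15→14 (fail-walked)
i=39 'c': node 14→1 (fail-walked)  ** P0@[39:39]
i=40 'a': node 1→8 (fail-walked)
i=41 'c': node 8→1 (fail-walked)  ** P0@[41:41]
i=42 'e': node 1→2 (fail-walked)
i=43 'd': node 2→3
i=44 'd': node 3→4
i=45 'e': node 4→5
i=46 'a': node 5→6
i=47 'a': node 6→7  ** P1@[42:47],P4@[46:47]
i=48 'c': node 7→1 (fail-walked)  ** P0@[48:48]
i=49 'a': node 1→8 (fail-walked)
i=50 'a': node 8→9  ** P4@[49:50]
i=51 'd': node 9→14 (fail-walked)
i=52 'a': node 14→15
i=53 'a': node 15→9 (fail-walked)  ** P4@[52:53]
i=54 'a': node 9→9 (fail-walked)  ** P4@[53:54]
i=55 'a': node 9→9 (fail-walked)  ** P4@[54:55]
i=56 'b': node 9→10
i=57 'e': node 10→2 (fail-walked)

Matches: [[2,4],[6,2],[10,0],[12,0],[12,3],[18,4],[25,1],[25,4],[26,0],[30,4],[34,2],[35,0],[39,0],[41,0],[47,1],[47,4],[48,0],[50,4],[53,4],[54,4],[55,4]]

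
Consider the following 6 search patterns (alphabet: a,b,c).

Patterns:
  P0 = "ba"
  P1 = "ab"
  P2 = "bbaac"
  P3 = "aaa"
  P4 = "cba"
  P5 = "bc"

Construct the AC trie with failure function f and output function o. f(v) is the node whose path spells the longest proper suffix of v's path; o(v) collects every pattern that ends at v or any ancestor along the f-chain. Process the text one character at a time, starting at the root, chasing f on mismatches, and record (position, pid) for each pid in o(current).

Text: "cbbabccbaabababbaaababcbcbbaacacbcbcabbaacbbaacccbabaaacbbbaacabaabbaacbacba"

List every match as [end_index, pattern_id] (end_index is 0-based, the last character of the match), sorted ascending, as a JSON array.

Build:
Trie (insert patterns):
  n0 'ε': a→3 b→1 c→11
  n1 'b': a→2 b→5 c→14
  n2 'ba': ·  [P0 ends]
  n3 'a': a→9 b→4
  n4 'ab': ·  [P1 ends]
  n5 'bb': a→6
  n6 'bba': a→7
  n7 'bbaa': c→8
  n8 'bbaac': ·  [P2 ends]
  n9 'aa': a→10
  n10 'aaa': ·  [P3 ends]
  n11 'c': b→12
  n12 'cb': a→13
  n13 'cba': ·  [P4 ends]
  n14 'bc': ·  [P5 ends]

BFS fail/out derivation:
  fail(1) 'b': from fail(0)=0 chase 'b': 0 ⇒ 0;  out=∅∪out(0)=∅
  fail(3) 'a': from fail(0)=0 chase 'a': 0 ⇒ 0;  out=∅∪out(0)=∅
  fail(11) 'c': from fail(0)=0 chase 'c': 0 ⇒ 0;  out=∅∪out(0)=∅
  fail(2) 'ba': from fail(1)=0 chase 'a': 0 ⇒ 3;  out={0}∪out(3)={0}
  fail(4) 'ab': from fail(3)=0 chase 'b': 0 ⇒ 1;  out={1}∪out(1)={1}
  fail(5) 'bb': from fail(1)=0 chase 'b': 0 ⇒ 1;  out=∅∪out(1)=∅
  fail(9) 'aa': from fail(3)=0 chase 'a': 0 ⇒ 3;  out=∅∪out(3)=∅
  fail(12) 'cb': from fail(11)=0 chase 'b': 0 ⇒ 1;  out=∅∪out(1)=∅
  fail(14) 'bc': from fail(1)=0 chase 'c': 0 ⇒ 11;  out={5}∪out(11)={5}
  fail(6) 'bba': from fail(5)=1 chase 'a': 1 ⇒ 2;  out=∅∪out(2)={0}
  fail(10) 'aaa': from fail(9)=3 chase 'a': 3 ⇒ 9;  out={3}∪out(9)={3}
  fail(13) 'cba': from fail(12)=1 chase 'a': 1 ⇒ 2;  out={4}∪out(2)={0,4}
  fail(7) 'bbaa': from fail(6)=2 chase 'a': 2→3 ⇒ 9;  out=∅∪out(9)=∅
  fail(8) 'bbaac': from fail(7)=9 chase 'c': 9→3→0 ⇒ 11;  out={2}∪out(11)={2}

Run:
[0] read 'c'  n0⇒n11
[1] read 'b'  n11⇒n12
[2] read 'b'  n12⇒n5 (fail-walked)
[3] read 'a'  n5⇒n6  ** P0@[2:3]
[4] read 'b'  n6⇒n4 (fail-walked)  ** P1@[3:4]
[5] read 'c'  n4⇒n14 (fail-walked)  ** P5@[4:5]
[6] read 'c'  n14⇒n11 (fail-walked)
[7] read 'b'  n11⇒n12
[8] read 'a'  n12⇒n13  ** P0@[7:8],P4@[6:8]
[9] read 'a'  n13⇒n9 (fail-walked)
[10] read 'b'  n9⇒n4 (fail-walked)  ** P1@[9:10]
[11] read 'a'  n4⇒n2 (fail-walked)  ** P0@[10:11]
[12] read 'b'  n2⇒n4 (fail-walked)  ** P1@[11:12]
[13] read 'a'  n4⇒n2 (fail-walked)  ** P0@[12:13]
[14] read 'b'  n2⇒n4 (fail-walked)  ** P1@[13:14]
[15] read 'b'  n4⇒n5 (fail-walked)
[16] read 'a'  n5⇒n6  ** P0@[15:16]
[17] read 'a'  n6⇒n7
[18] read 'a'  n7⇒n10 (fail-walked)  ** P3@[16:18]
[19] read 'b'  n10⇒n4 (fail-walked)  ** P1@[18:19]
[20] read 'a'  n4⇒n2 (fail-walked)  ** P0@[19:20]
[21] read 'b'  n2⇒n4 (fail-walked)  ** P1@[20:21]
[22] read 'c'  n4⇒n14 (fail-walked)  ** P5@[21:22]
[23] read 'b'  n14⇒n12 (fail-walked)
[24] read 'c'  n12⇒n14 (fail-walked)  ** P5@[23:24]
[25] read 'b'  n14⇒n12 (fail-walked)
[26] read 'b'  n12⇒n5 (fail-walked)
[27] read 'a'  n5⇒n6  ** P0@[26:27]
[28] read 'a'  n6⇒n7
[29] read 'c'  n7⇒n8  ** P2@[25:29]
[30] read 'a'  n8⇒n3 (fail-walked)
[31] read 'c'  n3⇒n11 (fail-walked)
[32] read 'b'  n11⇒n12
[33] read 'c'  n12⇒n14 (fail-walked)  ** P5@[32:33]
[34] read 'b'  n14⇒n12 (fail-walked)
[35] read 'c'  n12⇒n14 (fail-walked)  ** P5@[34:35]
[36] read 'a'  n14⇒n3 (fail-walked)
[37] read 'b'  n3⇒n4  ** P1@[36:37]
[38] read 'b'  n4⇒n5 (fail-walked)
[39] read 'a'  n5⇒n6  ** P0@[38:39]
[40] read 'a'  n6⇒n7
[41] read 'c'  n7⇒n8  ** P2@[37:41]
[42] read 'b'  n8⇒n12 (fail-walked)
[43] read 'b'  n12⇒n5 (fail-walked)
[44] read 'a'  n5⇒n6  ** P0@[43:44]
[45] read 'a'  n6⇒n7
[46] read 'c'  n7⇒n8  ** P2@[42:46]
[47] read 'c'  n8⇒n11 (fail-walked)
[48] read 'c'  n11⇒n11 (fail-walked)
[49] read 'b'  n11⇒n12
[50] read 'a'  n12⇒n13  ** P0@[49:50],P4@[48:50]
[51] read 'b'  n13⇒n4 (fail-walked)  ** P1@[50:51]
[52] read 'a'  n4⇒n2 (fail-walked)  ** P0@[51:52]
[53] read 'a'  n2⇒n9 (fail-walked)
[54] read 'a'  n9⇒n10  ** P3@[52:54]
[55] read 'c'  n10⇒n11 (fail-walked)
[56] read 'b'  n11⇒n12
[57] read 'b'  n12⇒n5 (fail-walked)
[58] read 'b'  n5⇒n5 (fail-walked)
[59] read 'a'  n5⇒n6  ** P0@[58:59]
[60] read 'a'  n6⇒n7
[61] read 'c'  n7⇒n8  ** P2@[57:61]
[62] read 'a'  n8⇒n3 (fail-walked)
[63] read 'b'  n3⇒n4  ** P1@[62:63]
[64] read 'a'  n4⇒n2 (fail-walked)  ** P0@[63:64]
[65] read 'a'  n2⇒n9 (fail-walked)
[66] read 'b'  n9⇒n4 (fail-walked)  ** P1@[65:66]
[67] read 'b'  n4⇒n5 (fail-walked)
[68] read 'a'  n5⇒n6  ** P0@[67:68]
[69] read 'a'  n6⇒n7
[70] read 'c'  n7⇒n8  ** P2@[66:70]
[71] read 'b'  n8⇒n12 (fail-walked)
[72] read 'a'  n12⇒n13  ** P0@[71:72],P4@[70:72]
[73] read 'c'  n13⇒n11 (fail-walked)
[74] read 'b'  n11⇒n12
[75] read 'a'  n12⇒n13  ** P0@[74:75],P4@[73:75]

Result: [[3,0],[4,1],[5,5],[8,0],[8,4],[10,1],[11,0],[12,1],[13,0],[14,1],[16,0],[18,3],[19,1],[20,0],[21,1],[22,5],[24,5],[27,0],[29,2],[33,5],[35,5],[37,1],[39,0],[41,2],[44,0],[46,2],[50,0],[50,4],[51,1],[52,0],[54,3],[59,0],[61,2],[63,1],[64,0],[66,1],[68,0],[70,2],[72,0],[72,4],[75,0],[75,4]]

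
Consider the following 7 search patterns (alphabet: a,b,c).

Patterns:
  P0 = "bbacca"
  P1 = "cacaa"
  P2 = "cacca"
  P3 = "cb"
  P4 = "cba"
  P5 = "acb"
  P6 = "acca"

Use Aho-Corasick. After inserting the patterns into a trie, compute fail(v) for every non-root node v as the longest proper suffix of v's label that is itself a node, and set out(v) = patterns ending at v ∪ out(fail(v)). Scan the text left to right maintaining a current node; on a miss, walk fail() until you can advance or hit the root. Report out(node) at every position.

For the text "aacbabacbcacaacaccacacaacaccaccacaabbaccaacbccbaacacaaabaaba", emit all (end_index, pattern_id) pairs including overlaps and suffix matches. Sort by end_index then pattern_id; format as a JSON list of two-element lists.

Construct AC machine:
Trie (insert patterns):
  0='ε' goto a→16 b→1 c→7
  1='b' goto b→2
  2='bb' goto a→3
  3='bba' goto c→4
  4='bbac' goto c→5
  5='bbacc' goto a→6
  6='bbacca' goto ·  [P0 ends]
  7='c' goto a→8 b→14
  8='ca' goto c→9
  9='cac' goto a→10 c→12
  10='caca' goto a→11
  11='cacaa' goto ·  [P1 ends]
  12='cacc' goto a→13
  13='cacca' goto ·  [P2 ends]
  14='cb' goto a→15  [P3 ends]
  15='cba' goto ·  [P4 ends]
  16='a' goto c→17
  17='ac' goto b→18 c→19
  18='acb' goto ·  [P5 ends]
  19='acc' goto a→20
  20='acca' goto ·  [P6 ends]

Failure links (BFS by depth):
  fail(1) 'b': from fail(0)=0 chase 'b': 0 ⇒ 0;  out=∅∪out(0)=∅
  fail(7) 'c': from fail(0)=0 chase 'c': 0 ⇒ 0;  out=∅∪out(0)=∅
  fail(16) 'a': from fail(0)=0 chase 'a': 0 ⇒ 0;  out=∅∪out(0)=∅
  fail(2) 'bb': from fail(1)=0 chase 'b': 0 ⇒ 1;  out=∅∪out(1)=∅
  fail(8) 'ca': from fail(7)=0 chase 'a': 0 ⇒ 16;  out=∅∪out(16)=∅
  fail(14) 'cb': from fail(7)=0 chase 'b': 0 ⇒ 1;  out={3}∪out(1)={3}
  fail(17) 'ac': from fail(16)=0 chase 'c': 0 ⇒ 7;  out=∅∪out(7)=∅
  fail(3) 'bba': from fail(2)=1 chase 'a': 1→0 ⇒ 16;  out=∅∪out(16)=∅
  fail(9) 'cac': from fail(8)=16 chase 'c': 16 ⇒ 17;  out=∅∪out(17)=∅
  fail(15) 'cba': from fail(14)=1 chase 'a': 1→0 ⇒ 16;  out={4}∪out(16)={4}
  fail(18) 'acb': from fail(17)=7 chase 'b': 7 ⇒ 14;  out={5}∪out(14)={3,5}
  fail(19) 'acc': from fail(17)=7 chase 'c': 7→0 ⇒ 7;  out=∅∪out(7)=∅
  fail(4) 'bbac': from fail(3)=16 chase 'c': 16 ⇒ 17;  out=∅∪out(17)=∅
  fail(10) 'caca': from fail(9)=17 chase 'a': 17→7 ⇒ 8;  out=∅∪out(8)=∅
  fail(12) 'cacc': from fail(9)=17 chase 'c': 17 ⇒ 19;  out=∅∪out(19)=∅
  fail(20) 'acca': from fail(19)=7 chase 'a': 7 ⇒ 8;  out={6}∪out(8)={6}
  fail(5) 'bbacc': from fail(4)=17 chase 'c': 17 ⇒ 19;  out=∅∪out(19)=∅
  fail(11) 'cacaa': from fail(10)=8 chase 'a': 8→16→0 ⇒ 16;  out={1}∪out(16)={1}
  fail(13) 'cacca': from fail(12)=19 chase 'a': 19 ⇒ 20;  out={2}∪out(20)={2,6}
  fail(6) 'bbacca': from fail(5)=19 chase 'a': 19 ⇒ 20;  out={0}∪out(20)={0,6}

Text stream:
i=0 'a': node 0→16
i=1 'a': node 16→16 ·f
i=2 'c': node 16→17
i=3 'b': node 17→18  emit P3@[2:3],P5@[1:3]
i=4 'a': node 18→15 ·f  emit P4@[2:4]
i=5 'b': node 15→1 ·f
i=6 'a': node 1→16 ·f
i=7 'c': node 16→17
i=8 'b': node 17→18  emit P3@[7:8],P5@[6:8]
i=9 'c': node 18→7 ·f
i=10 'a': node 7→8
i=11 'c': node 8→9
i=12 'a': node 9→10
i=13 'a': node 10→11  emit P1@[9:13]
i=14 'c': node 11→17 ·f
i=15 'a': node 17→8 ·f
i=16 'c': node 8→9
i=17 'c': node 9→12
i=18 'a': node 12→13  emit P2@[14:18],P6@[15:18]
i=19 'c': node 13→9 ·f
i=20 'a': node 9→10
i=21 'c': node 10→9 ·f
i=22 'a': node 9→10
i=23 'a': node 10→11  emit P1@[19:23]
i=24 'c': node 11→17 ·f
i=25 'a': node 17→8 ·f
i=26 'c': node 8→9
i=27 'c': node 9→12
i=28 'a': node 12→13  emit P2@[24:28],P6@[25:28]
i=29 'c': node 13→9 ·f
i=30 'c': node 9→12
i=31 'a': node 12→13  emit P2@[27:31],P6@[28:31]
i=32 'c': node 13→9 ·f
i=33 'a': node 9→10
i=34 'a': node 10→11  emit P1@[30:34]
i=35 'b': node 11→1 ·f
i=36 'b': node 1→2
i=37 'a': node 2→3
i=38 'c': node 3→4
i=39 'c': node 4→5
i=40 'a': node 5→6  emit P0@[35:40],P6@[37:40]
i=41 'a': node 6→16 ·f
i=42 'c': node 16→17
i=43 'b': node 17→18  emit P3@[42:43],P5@[41:43]
i=44 'c': node 18→7 ·f
i=45 'c': node 7→7 ·f
i=46 'b': node 7→14  emit P3@[45:46]
i=47 'a': node 14→15  emit P4@[45:47]
i=48 'a': node 15→16 ·f
i=49 'c': node 16→17
i=50 'a': node 17→8 ·f
i=51 'c': node 8→9
i=52 'a': node 9→10
i=53 'a': node 10→11  emit P1@[49:53]
i=54 'a': node 11→16 ·f
i=55 'b': node 16→1 ·f
i=56 'a': node 1→16 ·f
i=57 'a': node 16→16 ·f
i=58 'b': node 16→1 ·f
i=59 'a': node 1→16 ·f

Matches: [[3,3],[3,5],[4,4],[8,3],[8,5],[13,1],[18,2],[18,6],[23,1],[28,2],[28,6],[31,2],[31,6],[34,1],[40,0],[40,6],[43,3],[43,5],[46,3],[47,4],[53,1]]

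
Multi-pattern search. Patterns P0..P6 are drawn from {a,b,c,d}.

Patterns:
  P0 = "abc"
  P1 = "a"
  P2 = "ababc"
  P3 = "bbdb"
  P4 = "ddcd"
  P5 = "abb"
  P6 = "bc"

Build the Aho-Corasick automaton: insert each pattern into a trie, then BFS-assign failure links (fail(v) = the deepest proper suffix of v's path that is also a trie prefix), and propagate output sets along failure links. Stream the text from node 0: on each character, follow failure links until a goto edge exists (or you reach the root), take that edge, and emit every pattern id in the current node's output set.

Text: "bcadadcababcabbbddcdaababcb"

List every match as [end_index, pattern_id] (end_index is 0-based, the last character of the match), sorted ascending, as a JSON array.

Build automaton:
Trie nodes:
  0='ε' goto a→1 b→7 d→11
  1='a' goto b→2  ←P1
  2='ab' goto a→4 b→15 c→3
  3='abc' goto ·  ←P0
  4='aba' goto b→5
  5='abab' goto c→6
  6='ababc' goto ·  ←P2
  7='b' goto b→8 c→16
  8='bb' goto d→9
  9='bbd' goto b→10
  10='bbdb' goto ·  ←P3
  11='d' goto d→12
  12='dd' goto c→13
  13='ddc' goto d→14
  14='ddcd' goto ·  ←P4
  15='abb' goto ·  ←P5
  16='bc' goto ·  ←P6

Failure links (BFS by depth):
  n1('a'): parent n0 fail=0; on 'a' 0 → fail=0;  out {1}∪∅={1}
  n7('b'): parent n0 fail=0; on 'b' 0 → fail=0;  out ∅∪∅=∅
  n11('d'): parent n0 fail=0; on 'd' 0 → fail=0;  out ∅∪∅=∅
  n2('ab'): parent n1 fail=0; on 'b' 0 → fail=7;  out ∅∪∅=∅
  n8('bb'): parent n7 fail=0; on 'b' 0 → fail=7;  out ∅∪∅=∅
  n12('dd'): parent n11 fail=0; on 'd' 0 → fail=11;  out ∅∪∅=∅
  n16('bc'): parent n7 fail=0; on 'c' 0 → fail=0;  out {6}∪∅={6}
  n3('abc'): parent n2 fail=7; on 'c' 7 → fail=16;  out {0}∪{6}={0,6}
  n4('aba'): parent n2 fail=7; on 'a' 7→0 → fail=1;  out ∅∪{1}={1}
  n9('bbd'): parent n8 fail=7; on 'd' 7→0 → fail=11;  out ∅∪∅=∅
  n13('ddc'): parent n12 fail=11; on 'c' 11→0 → fail=0;  out ∅∪∅=∅
  n15('abb'): parent n2 fail=7; on 'b' 7 → fail=8;  out {5}∪∅={5}
  n5('abab'): parent n4 fail=1; on 'b' 1 → fail=2;  out ∅∪∅=∅
  n10('bbdb'): parent n9 fail=11; on 'b' 11→0 → fail=7;  out {3}∪∅={3}
  n14('ddcd'): parent n13 fail=0; on 'd' 0 → fail=11;  out {4}∪∅={4}
  n6('ababc'): parent n5 fail=2; on 'c' 2 → fail=3;  out {2}∪{0,6}={0,2,6}

Run:
i=0 'b': node 0→7
i=1 'c': node 7→16  emit P6@[0:1]
i=2 'a': node 16→1 (via fail)  emit P1@[2:2]
i=3 'd': node 1→11 (via fail)
i=4 'a': node 11→1 (via fail)  emit P1@[4:4]
i=5 'd': node 1→11 (via fail)
i=6 'c': node 11→0 (via fail)
i=7 'a': node 0→1  emit P1@[7:7]
i=8 'b': node 1→2
i=9 'a': node 2→4  emit P1@[9:9]
i=10 'b': node 4→5
i=11 'c': node 5→6  emit P0@[9:11],P2@[7:11],P6@[10:11]
i=12 'a': node 6→1 (via fail)  emit P1@[12:12]
i=13 'b': node 1→2
i=14 'b': node 2→15  emit P5@[12:14]
i=15 'b': node 15→8 (via fail)
i=16 'd': node 8→9
i=17 'd': node 9→12 (via fail)
i=18 'c': node 12→13
i=19 'd': node 13→14  emit P4@[16:19]
i=20 'a': node 14→1 (via fail)  emit P1@[20:20]
i=21 'a': node 1→1 (via fail)  emit P1@[21:21]
i=22 'b': node 1→2
i=23 'a': node 2→4  emit P1@[23:23]
i=24 'b': node 4→5
i=25 'c': node 5→6  emit P0@[23:25],P2@[21:25],P6@[24:25]
i=26 'b': node 6→7 (via fail)

All matches (sorted): [[1,6],[2,1],[4,1],[7,1],[9,1],[11,0],[11,2],[11,6],[12,1],[14,5],[19,4],[20,1],[21,1],[23,1],[25,0],[25,2],[25,6]]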